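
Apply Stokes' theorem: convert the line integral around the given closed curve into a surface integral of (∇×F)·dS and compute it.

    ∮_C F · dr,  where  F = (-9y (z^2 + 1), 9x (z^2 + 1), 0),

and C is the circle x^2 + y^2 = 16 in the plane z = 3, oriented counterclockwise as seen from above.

Let S be the flat disk x^2 + y^2 ≤ 16 in the plane z = 3, with upward unit normal n̂ = ẑ. By Stokes' theorem,

    ∮_C F · dr = ∬_S (∇ × F) · n̂ dS = ∬_D (curl F)_z dA,

where D is the disk x^2 + y^2 ≤ 16.

Compute the curl of F = (-9y (z^2 + 1), 9x (z^2 + 1), 0):
    (∇ × F)_x = ∂F_z/∂y - ∂F_y/∂z = -18x z,
    (∇ × F)_y = ∂F_x/∂z - ∂F_z/∂x = -18y z,
    (∇ × F)_z = ∂F_y/∂x - ∂F_x/∂y = 18z^2 + 18.

On z = 3, (curl F)_z = 180.

Convert to polar (x = r cos θ, y = r sin θ, dA = r dr dθ); the integrand becomes 180, so

    ∬_D (curl F)_z dA = ∫_0^{2π} ∫_0^{4} (180) · r dr dθ.

Inner (r from 0 to 4): 1440.
Outer (θ from 0 to 2π): 2880π.

Therefore ∮_C F · dr = 2880π.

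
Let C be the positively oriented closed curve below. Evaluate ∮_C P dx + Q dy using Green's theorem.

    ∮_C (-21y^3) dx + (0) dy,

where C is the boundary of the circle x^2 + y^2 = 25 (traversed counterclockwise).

Green's theorem converts the closed line integral into a double integral over the enclosed region D:

    ∮_C P dx + Q dy = ∬_D (∂Q/∂x - ∂P/∂y) dA.

Here P = -21y^3, Q = 0, so

    ∂Q/∂x = 0,    ∂P/∂y = -63y^2,
    ∂Q/∂x - ∂P/∂y = 63y^2.

D is the region x^2 + y^2 ≤ 25. Evaluating the double integral:

In polar coordinates (x = r cos θ, y = r sin θ, dA = r dr dθ) the integrand becomes 63r^2sin(θ)^2, so

    ∬_D (63y^2) dA = ∫_0^{2π} ∫_0^{5} (63r^2sin(θ)^2) · r dr dθ.

Inner (r from 0 to 5): 39375sin(θ)^2/4.
Outer (θ from 0 to 2π): 39375π/4.

Therefore ∮_C P dx + Q dy = 39375π/4.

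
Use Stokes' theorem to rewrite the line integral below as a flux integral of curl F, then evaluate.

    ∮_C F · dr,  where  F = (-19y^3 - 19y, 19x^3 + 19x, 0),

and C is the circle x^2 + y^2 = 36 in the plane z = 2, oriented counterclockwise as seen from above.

Let S be the flat disk x^2 + y^2 ≤ 36 in the plane z = 2, with upward unit normal n̂ = ẑ. By Stokes' theorem,

    ∮_C F · dr = ∬_S (∇ × F) · n̂ dS = ∬_D (curl F)_z dA,

where D is the disk x^2 + y^2 ≤ 36.

Compute the curl of F = (-19y^3 - 19y, 19x^3 + 19x, 0):
    (∇ × F)_x = ∂F_z/∂y - ∂F_y/∂z = 0,
    (∇ × F)_y = ∂F_x/∂z - ∂F_z/∂x = 0,
    (∇ × F)_z = ∂F_y/∂x - ∂F_x/∂y = 57x^2 + 57y^2 + 38.

On z = 2, (curl F)_z = 57x^2 + 57y^2 + 38.

Convert to polar (x = r cos θ, y = r sin θ, dA = r dr dθ); the integrand becomes 57r^2 + 38, so

    ∬_D (curl F)_z dA = ∫_0^{2π} ∫_0^{6} (57r^2 + 38) · r dr dθ.

Inner (r from 0 to 6): 19152.
Outer (θ from 0 to 2π): 38304π.

Therefore ∮_C F · dr = 38304π.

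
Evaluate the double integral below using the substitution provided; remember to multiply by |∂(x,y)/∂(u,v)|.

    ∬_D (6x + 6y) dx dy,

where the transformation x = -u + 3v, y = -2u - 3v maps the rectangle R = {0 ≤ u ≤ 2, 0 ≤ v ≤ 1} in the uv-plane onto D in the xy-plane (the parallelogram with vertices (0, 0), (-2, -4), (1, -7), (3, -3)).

Compute the Jacobian determinant of (x, y) with respect to (u, v):

    ∂(x,y)/∂(u,v) = | -1  3 | = (-1)(-3) - (3)(-2) = 9.
                   | -2  -3 |

Its absolute value is |J| = 9 (the area scaling factor).

Substituting x = -u + 3v, y = -2u - 3v into the integrand,

    6x + 6y → -18u,

so the integral becomes

    ∬_R (-18u) · |J| du dv = ∫_0^2 ∫_0^1 (-162u) dv du.

Inner (v): -162u.
Outer (u): -324.

Therefore ∬_D (6x + 6y) dx dy = -324.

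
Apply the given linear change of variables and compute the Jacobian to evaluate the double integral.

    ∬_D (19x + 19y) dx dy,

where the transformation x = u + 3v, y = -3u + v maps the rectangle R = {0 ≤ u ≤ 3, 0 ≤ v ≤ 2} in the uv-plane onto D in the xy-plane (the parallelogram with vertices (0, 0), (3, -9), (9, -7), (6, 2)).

Compute the Jacobian determinant of (x, y) with respect to (u, v):

    ∂(x,y)/∂(u,v) = | 1  3 | = (1)(1) - (3)(-3) = 10.
                   | -3  1 |

Its absolute value is |J| = 10 (the area scaling factor).

Substituting x = u + 3v, y = -3u + v into the integrand,

    19x + 19y → -38u + 76v,

so the integral becomes

    ∬_R (-38u + 76v) · |J| du dv = ∫_0^3 ∫_0^2 (-380u + 760v) dv du.

Inner (v): 1520 - 760u.
Outer (u): 1140.

Therefore ∬_D (19x + 19y) dx dy = 1140.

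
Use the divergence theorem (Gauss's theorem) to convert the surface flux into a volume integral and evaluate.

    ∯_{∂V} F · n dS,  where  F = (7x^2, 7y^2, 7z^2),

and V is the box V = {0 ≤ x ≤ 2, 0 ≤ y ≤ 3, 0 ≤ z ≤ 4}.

By the divergence theorem,

    ∯_{∂V} F · n dS = ∭_V (∇ · F) dV.

Compute the divergence:
    ∇ · F = ∂F_x/∂x + ∂F_y/∂y + ∂F_z/∂z = 14x + 14y + 14z.

V is a rectangular box, so dV = dx dy dz with 0 ≤ x ≤ 2, 0 ≤ y ≤ 3, 0 ≤ z ≤ 4.

Integrate (14x + 14y + 14z) over V as an iterated integral:

    ∭_V (∇·F) dV = ∫_0^{2} ∫_0^{3} ∫_0^{4} (14x + 14y + 14z) dz dy dx.

Inner (z from 0 to 4): 56x + 56y + 112.
Middle (y from 0 to 3): 168x + 588.
Outer (x from 0 to 2): 1512.

Therefore ∯_{∂V} F · n dS = 1512.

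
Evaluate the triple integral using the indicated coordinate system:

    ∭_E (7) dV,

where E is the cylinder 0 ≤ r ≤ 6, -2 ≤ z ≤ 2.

In cylindrical coordinates, x = r cos(θ), y = r sin(θ), z = z, and dV = r dr dθ dz.

The integrand becomes 7, so

    ∭_E (7) dV = ∫_{0}^{2π} ∫_{0}^{6} ∫_{-2}^{2} (7) · r dz dr dθ.

Inner (z): 28r.
Middle (r from 0 to 6): 504.
Outer (θ): 1008π.

Therefore the triple integral equals 1008π.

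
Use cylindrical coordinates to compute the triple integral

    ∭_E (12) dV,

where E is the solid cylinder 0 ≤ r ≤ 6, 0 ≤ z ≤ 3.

In cylindrical coordinates, x = r cos(θ), y = r sin(θ), z = z, and dV = r dr dθ dz.

The integrand becomes 12, so

    ∭_E (12) dV = ∫_{0}^{2π} ∫_{0}^{6} ∫_{0}^{3} (12) · r dz dr dθ.

Inner (z): 36r.
Middle (r from 0 to 6): 648.
Outer (θ): 1296π.

Therefore the triple integral equals 1296π.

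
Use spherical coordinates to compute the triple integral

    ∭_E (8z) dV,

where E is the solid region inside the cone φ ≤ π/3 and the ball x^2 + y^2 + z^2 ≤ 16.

In spherical coordinates, x = ρ sin(φ) cos(θ), y = ρ sin(φ) sin(θ), z = ρ cos(φ), and dV = ρ^2 sin(φ) dρ dφ dθ.

The integrand becomes 8ρ cos(φ), so

    ∭_E (8z) dV = ∫_{0}^{2π} ∫_{0}^{π/3} ∫_{0}^{4} (8ρ cos(φ)) · ρ^2 sin(φ) dρ dφ dθ.

Inner (ρ): 256sin(2φ).
Middle (φ): 192.
Outer (θ): 384π.

Therefore the triple integral equals 384π.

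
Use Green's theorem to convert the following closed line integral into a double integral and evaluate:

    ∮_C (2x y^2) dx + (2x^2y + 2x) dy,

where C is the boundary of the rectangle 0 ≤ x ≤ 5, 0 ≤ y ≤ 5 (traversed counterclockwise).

Green's theorem converts the closed line integral into a double integral over the enclosed region D:

    ∮_C P dx + Q dy = ∬_D (∂Q/∂x - ∂P/∂y) dA.

Here P = 2x y^2, Q = 2x^2y + 2x, so

    ∂Q/∂x = 4x y + 2,    ∂P/∂y = 4x y,
    ∂Q/∂x - ∂P/∂y = 2.

D is the region 0 ≤ x ≤ 5, 0 ≤ y ≤ 5. Evaluating the double integral:

    ∬_D (2) dA = ∫_0^{5} ∫_0^{5} (2) dy dx.

Inner (y from 0 to 5): 10.
Outer (x from 0 to 5): 50.

Therefore ∮_C P dx + Q dy = 50.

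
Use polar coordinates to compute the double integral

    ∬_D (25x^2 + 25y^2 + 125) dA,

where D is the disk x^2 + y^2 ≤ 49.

The region D is 0 ≤ r ≤ 7, 0 ≤ θ ≤ 2π in polar coordinates, where x = r cos(θ), y = r sin(θ), and dA = r dr dθ.

Under the substitution, the integrand becomes 25r^2 + 125, so

    ∬_D (25x^2 + 25y^2 + 125) dA = ∫_{0}^{2π} ∫_{0}^{7} (25r^2 + 125) · r dr dθ.

Inner integral (in r): ∫_{0}^{7} (25r^2 + 125) · r dr = 72275/4.

Outer integral (in θ): ∫_{0}^{2π} (72275/4) dθ = 72275π/2.

Therefore ∬_D (25x^2 + 25y^2 + 125) dA = 72275π/2.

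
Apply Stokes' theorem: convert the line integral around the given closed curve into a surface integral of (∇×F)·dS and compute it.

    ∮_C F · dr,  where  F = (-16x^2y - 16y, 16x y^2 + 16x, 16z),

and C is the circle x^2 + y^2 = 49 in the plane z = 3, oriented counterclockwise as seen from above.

Let S be the flat disk x^2 + y^2 ≤ 49 in the plane z = 3, with upward unit normal n̂ = ẑ. By Stokes' theorem,

    ∮_C F · dr = ∬_S (∇ × F) · n̂ dS = ∬_D (curl F)_z dA,

where D is the disk x^2 + y^2 ≤ 49.

Compute the curl of F = (-16x^2y - 16y, 16x y^2 + 16x, 16z):
    (∇ × F)_x = ∂F_z/∂y - ∂F_y/∂z = 0,
    (∇ × F)_y = ∂F_x/∂z - ∂F_z/∂x = 0,
    (∇ × F)_z = ∂F_y/∂x - ∂F_x/∂y = 16x^2 + 16y^2 + 32.

On z = 3, (curl F)_z = 16x^2 + 16y^2 + 32.

Convert to polar (x = r cos θ, y = r sin θ, dA = r dr dθ); the integrand becomes 16r^2 + 32, so

    ∬_D (curl F)_z dA = ∫_0^{2π} ∫_0^{7} (16r^2 + 32) · r dr dθ.

Inner (r from 0 to 7): 10388.
Outer (θ from 0 to 2π): 20776π.

Therefore ∮_C F · dr = 20776π.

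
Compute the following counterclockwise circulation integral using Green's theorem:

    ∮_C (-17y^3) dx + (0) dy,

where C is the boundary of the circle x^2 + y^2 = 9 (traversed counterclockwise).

Green's theorem converts the closed line integral into a double integral over the enclosed region D:

    ∮_C P dx + Q dy = ∬_D (∂Q/∂x - ∂P/∂y) dA.

Here P = -17y^3, Q = 0, so

    ∂Q/∂x = 0,    ∂P/∂y = -51y^2,
    ∂Q/∂x - ∂P/∂y = 51y^2.

D is the region x^2 + y^2 ≤ 9. Evaluating the double integral:

In polar coordinates (x = r cos θ, y = r sin θ, dA = r dr dθ) the integrand becomes 51r^2sin(θ)^2, so

    ∬_D (51y^2) dA = ∫_0^{2π} ∫_0^{3} (51r^2sin(θ)^2) · r dr dθ.

Inner (r from 0 to 3): 4131sin(θ)^2/4.
Outer (θ from 0 to 2π): 4131π/4.

Therefore ∮_C P dx + Q dy = 4131π/4.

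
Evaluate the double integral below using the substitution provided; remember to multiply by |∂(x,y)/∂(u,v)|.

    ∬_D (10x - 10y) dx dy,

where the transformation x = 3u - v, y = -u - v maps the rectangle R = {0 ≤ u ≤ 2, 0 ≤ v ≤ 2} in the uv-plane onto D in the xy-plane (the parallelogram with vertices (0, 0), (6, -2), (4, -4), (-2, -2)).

Compute the Jacobian determinant of (x, y) with respect to (u, v):

    ∂(x,y)/∂(u,v) = | 3  -1 | = (3)(-1) - (-1)(-1) = -4.
                   | -1  -1 |

Its absolute value is |J| = 4 (the area scaling factor).

Substituting x = 3u - v, y = -u - v into the integrand,

    10x - 10y → 40u,

so the integral becomes

    ∬_R (40u) · |J| du dv = ∫_0^2 ∫_0^2 (160u) dv du.

Inner (v): 320u.
Outer (u): 640.

Therefore ∬_D (10x - 10y) dx dy = 640.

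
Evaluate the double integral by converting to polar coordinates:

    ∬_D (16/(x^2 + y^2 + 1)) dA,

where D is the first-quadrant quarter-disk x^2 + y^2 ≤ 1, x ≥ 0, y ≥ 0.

The region D is 0 ≤ r ≤ 1, 0 ≤ θ ≤ π/2 in polar coordinates, where x = r cos(θ), y = r sin(θ), and dA = r dr dθ.

Under the substitution, the integrand becomes 16/(r^2 + 1), so

    ∬_D (16/(x^2 + y^2 + 1)) dA = ∫_{0}^{π/2} ∫_{0}^{1} (16/(r^2 + 1)) · r dr dθ.

Inner integral (in r): ∫_{0}^{1} (16/(r^2 + 1)) · r dr = log(256).

Outer integral (in θ): ∫_{0}^{π/2} (log(256)) dθ = 4π log(2).

Therefore ∬_D (16/(x^2 + y^2 + 1)) dA = 4π log(2).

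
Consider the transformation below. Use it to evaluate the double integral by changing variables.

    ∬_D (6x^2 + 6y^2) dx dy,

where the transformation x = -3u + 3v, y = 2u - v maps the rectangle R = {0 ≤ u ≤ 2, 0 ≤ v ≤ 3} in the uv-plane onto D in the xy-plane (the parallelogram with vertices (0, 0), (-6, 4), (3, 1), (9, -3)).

Compute the Jacobian determinant of (x, y) with respect to (u, v):

    ∂(x,y)/∂(u,v) = | -3  3 | = (-3)(-1) - (3)(2) = -3.
                   | 2  -1 |

Its absolute value is |J| = 3 (the area scaling factor).

Substituting x = -3u + 3v, y = 2u - v into the integrand,

    6x^2 + 6y^2 → 78u^2 - 132u v + 60v^2,

so the integral becomes

    ∬_R (78u^2 - 132u v + 60v^2) · |J| du dv = ∫_0^2 ∫_0^3 (234u^2 - 396u v + 180v^2) dv du.

Inner (v): 702u^2 - 1782u + 1620.
Outer (u): 1548.

Therefore ∬_D (6x^2 + 6y^2) dx dy = 1548.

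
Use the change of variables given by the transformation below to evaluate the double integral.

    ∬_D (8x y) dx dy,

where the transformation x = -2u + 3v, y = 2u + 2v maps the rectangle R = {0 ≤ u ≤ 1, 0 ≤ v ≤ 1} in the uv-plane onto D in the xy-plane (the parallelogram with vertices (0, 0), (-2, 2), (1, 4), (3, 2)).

Compute the Jacobian determinant of (x, y) with respect to (u, v):

    ∂(x,y)/∂(u,v) = | -2  3 | = (-2)(2) - (3)(2) = -10.
                   | 2  2 |

Its absolute value is |J| = 10 (the area scaling factor).

Substituting x = -2u + 3v, y = 2u + 2v into the integrand,

    8x y → -32u^2 + 16u v + 48v^2,

so the integral becomes

    ∬_R (-32u^2 + 16u v + 48v^2) · |J| du dv = ∫_0^1 ∫_0^1 (-320u^2 + 160u v + 480v^2) dv du.

Inner (v): -320u^2 + 80u + 160.
Outer (u): 280/3.

Therefore ∬_D (8x y) dx dy = 280/3.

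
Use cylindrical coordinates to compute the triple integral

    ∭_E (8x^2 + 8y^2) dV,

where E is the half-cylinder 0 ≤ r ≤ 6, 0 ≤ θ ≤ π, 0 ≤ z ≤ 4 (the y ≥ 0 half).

In cylindrical coordinates, x = r cos(θ), y = r sin(θ), z = z, and dV = r dr dθ dz.

The integrand becomes 8r^2, so

    ∭_E (8x^2 + 8y^2) dV = ∫_{0}^{π} ∫_{0}^{6} ∫_{0}^{4} (8r^2) · r dz dr dθ.

Inner (z): 32r^3.
Middle (r from 0 to 6): 10368.
Outer (θ): 10368π.

Therefore the triple integral equals 10368π.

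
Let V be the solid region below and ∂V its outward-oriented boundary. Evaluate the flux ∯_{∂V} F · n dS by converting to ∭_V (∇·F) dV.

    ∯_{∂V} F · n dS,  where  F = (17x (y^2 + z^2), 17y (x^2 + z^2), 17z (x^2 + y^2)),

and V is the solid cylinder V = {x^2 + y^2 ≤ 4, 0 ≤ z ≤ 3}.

By the divergence theorem,

    ∯_{∂V} F · n dS = ∭_V (∇ · F) dV.

Compute the divergence:
    ∇ · F = ∂F_x/∂x + ∂F_y/∂y + ∂F_z/∂z = 17y^2 + 17z^2 + 17x^2 + 17z^2 + 17x^2 + 17y^2 = 34x^2 + 34y^2 + 34z^2.

In cylindrical coordinates, x = r cos(θ), y = r sin(θ), z = z, dV = r dr dθ dz, with 0 ≤ r ≤ 2, 0 ≤ θ ≤ 2π, 0 ≤ z ≤ 3.

The integrand, after substitution and multiplying by the volume element, becomes (34r^2 + 34z^2) · r, so

    ∭_V (∇·F) dV = ∫_0^{2π} ∫_0^{2} ∫_0^{3} (34r^2 + 34z^2) · r dz dr dθ.

Inner (z from 0 to 3): 102r (r^2 + 3).
Middle (r from 0 to 2): 1020.
Outer (θ from 0 to 2π): 2040π.

Therefore ∯_{∂V} F · n dS = 2040π.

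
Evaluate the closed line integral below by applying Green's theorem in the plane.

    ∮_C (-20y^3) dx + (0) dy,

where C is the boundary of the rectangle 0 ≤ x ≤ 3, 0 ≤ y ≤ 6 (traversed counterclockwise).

Green's theorem converts the closed line integral into a double integral over the enclosed region D:

    ∮_C P dx + Q dy = ∬_D (∂Q/∂x - ∂P/∂y) dA.

Here P = -20y^3, Q = 0, so

    ∂Q/∂x = 0,    ∂P/∂y = -60y^2,
    ∂Q/∂x - ∂P/∂y = 60y^2.

D is the region 0 ≤ x ≤ 3, 0 ≤ y ≤ 6. Evaluating the double integral:

    ∬_D (60y^2) dA = ∫_0^{3} ∫_0^{6} (60y^2) dy dx.

Inner (y from 0 to 6): 4320.
Outer (x from 0 to 3): 12960.

Therefore ∮_C P dx + Q dy = 12960.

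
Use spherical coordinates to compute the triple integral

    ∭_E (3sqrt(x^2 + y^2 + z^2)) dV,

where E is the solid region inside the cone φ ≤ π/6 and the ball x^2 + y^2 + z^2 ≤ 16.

In spherical coordinates, x = ρ sin(φ) cos(θ), y = ρ sin(φ) sin(θ), z = ρ cos(φ), and dV = ρ^2 sin(φ) dρ dφ dθ.

The integrand becomes 3ρ, so

    ∭_E (3sqrt(x^2 + y^2 + z^2)) dV = ∫_{0}^{2π} ∫_{0}^{π/6} ∫_{0}^{4} (3ρ) · ρ^2 sin(φ) dρ dφ dθ.

Inner (ρ): 192sin(φ).
Middle (φ): 192 - 96sqrt(3).
Outer (θ): 192π (2 - sqrt(3)).

Therefore the triple integral equals 192π (2 - sqrt(3)).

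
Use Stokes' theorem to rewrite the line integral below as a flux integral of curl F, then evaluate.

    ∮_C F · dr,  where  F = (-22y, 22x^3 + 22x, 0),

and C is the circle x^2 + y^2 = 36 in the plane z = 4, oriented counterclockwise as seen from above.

Let S be the flat disk x^2 + y^2 ≤ 36 in the plane z = 4, with upward unit normal n̂ = ẑ. By Stokes' theorem,

    ∮_C F · dr = ∬_S (∇ × F) · n̂ dS = ∬_D (curl F)_z dA,

where D is the disk x^2 + y^2 ≤ 36.

Compute the curl of F = (-22y, 22x^3 + 22x, 0):
    (∇ × F)_x = ∂F_z/∂y - ∂F_y/∂z = 0,
    (∇ × F)_y = ∂F_x/∂z - ∂F_z/∂x = 0,
    (∇ × F)_z = ∂F_y/∂x - ∂F_x/∂y = 66x^2 + 44.

On z = 4, (curl F)_z = 66x^2 + 44.

Convert to polar (x = r cos θ, y = r sin θ, dA = r dr dθ); the integrand becomes 66r^2cos(θ)^2 + 44, so

    ∬_D (curl F)_z dA = ∫_0^{2π} ∫_0^{6} (66r^2cos(θ)^2 + 44) · r dr dθ.

Inner (r from 0 to 6): 21384cos(θ)^2 + 792.
Outer (θ from 0 to 2π): 22968π.

Therefore ∮_C F · dr = 22968π.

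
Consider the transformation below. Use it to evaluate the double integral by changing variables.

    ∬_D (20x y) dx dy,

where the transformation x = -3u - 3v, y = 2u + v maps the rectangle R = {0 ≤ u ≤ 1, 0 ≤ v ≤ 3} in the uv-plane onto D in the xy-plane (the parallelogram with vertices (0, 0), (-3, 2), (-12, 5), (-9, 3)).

Compute the Jacobian determinant of (x, y) with respect to (u, v):

    ∂(x,y)/∂(u,v) = | -3  -3 | = (-3)(1) - (-3)(2) = 3.
                   | 2  1 |

Its absolute value is |J| = 3 (the area scaling factor).

Substituting x = -3u - 3v, y = 2u + v into the integrand,

    20x y → -120u^2 - 180u v - 60v^2,

so the integral becomes

    ∬_R (-120u^2 - 180u v - 60v^2) · |J| du dv = ∫_0^1 ∫_0^3 (-360u^2 - 540u v - 180v^2) dv du.

Inner (v): -1080u^2 - 2430u - 1620.
Outer (u): -3195.

Therefore ∬_D (20x y) dx dy = -3195.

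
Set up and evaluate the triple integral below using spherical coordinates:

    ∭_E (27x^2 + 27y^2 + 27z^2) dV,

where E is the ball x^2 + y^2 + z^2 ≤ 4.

In spherical coordinates, x = ρ sin(φ) cos(θ), y = ρ sin(φ) sin(θ), z = ρ cos(φ), and dV = ρ^2 sin(φ) dρ dφ dθ.

The integrand becomes 27ρ^2, so

    ∭_E (27x^2 + 27y^2 + 27z^2) dV = ∫_{0}^{2π} ∫_{0}^{π} ∫_{0}^{2} (27ρ^2) · ρ^2 sin(φ) dρ dφ dθ.

Inner (ρ): 864sin(φ)/5.
Middle (φ): 1728/5.
Outer (θ): 3456π/5.

Therefore the triple integral equals 3456π/5.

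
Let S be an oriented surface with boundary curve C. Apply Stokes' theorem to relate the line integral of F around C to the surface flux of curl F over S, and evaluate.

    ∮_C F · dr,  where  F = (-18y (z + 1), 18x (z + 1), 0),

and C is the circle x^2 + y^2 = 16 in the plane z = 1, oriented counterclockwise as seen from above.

Let S be the flat disk x^2 + y^2 ≤ 16 in the plane z = 1, with upward unit normal n̂ = ẑ. By Stokes' theorem,

    ∮_C F · dr = ∬_S (∇ × F) · n̂ dS = ∬_D (curl F)_z dA,

where D is the disk x^2 + y^2 ≤ 16.

Compute the curl of F = (-18y (z + 1), 18x (z + 1), 0):
    (∇ × F)_x = ∂F_z/∂y - ∂F_y/∂z = -18x,
    (∇ × F)_y = ∂F_x/∂z - ∂F_z/∂x = -18y,
    (∇ × F)_z = ∂F_y/∂x - ∂F_x/∂y = 36z + 36.

On z = 1, (curl F)_z = 72.

Convert to polar (x = r cos θ, y = r sin θ, dA = r dr dθ); the integrand becomes 72, so

    ∬_D (curl F)_z dA = ∫_0^{2π} ∫_0^{4} (72) · r dr dθ.

Inner (r from 0 to 4): 576.
Outer (θ from 0 to 2π): 1152π.

Therefore ∮_C F · dr = 1152π.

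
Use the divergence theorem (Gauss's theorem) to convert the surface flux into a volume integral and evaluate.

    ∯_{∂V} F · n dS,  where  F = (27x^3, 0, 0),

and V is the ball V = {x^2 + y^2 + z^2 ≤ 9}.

By the divergence theorem,

    ∯_{∂V} F · n dS = ∭_V (∇ · F) dV.

Compute the divergence:
    ∇ · F = ∂F_x/∂x + ∂F_y/∂y + ∂F_z/∂z = 81x^2 + 0 + 0 = 81x^2.

In spherical coordinates, x = ρ sin(φ) cos(θ), y = ρ sin(φ) sin(θ), z = ρ cos(φ), dV = ρ^2 sin(φ) dρ dφ dθ, with 0 ≤ ρ ≤ 3, 0 ≤ φ ≤ π, 0 ≤ θ ≤ 2π.

The integrand, after substitution and multiplying by the volume element, becomes (81ρ^2sin(φ)^2cos(θ)^2) · ρ^2 sin(φ), so

    ∭_V (∇·F) dV = ∫_0^{2π} ∫_0^{π} ∫_0^{3} (81ρ^2sin(φ)^2cos(θ)^2) · ρ^2 sin(φ) dρ dφ dθ.

Inner (ρ from 0 to 3): 19683sin(φ)^3cos(θ)^2/5.
Middle (φ from 0 to π): 26244cos(θ)^2/5.
Outer (θ from 0 to 2π): 26244π/5.

Therefore ∯_{∂V} F · n dS = 26244π/5.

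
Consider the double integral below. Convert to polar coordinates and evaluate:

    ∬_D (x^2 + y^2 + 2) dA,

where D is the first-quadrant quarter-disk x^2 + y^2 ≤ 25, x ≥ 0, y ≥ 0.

The region D is 0 ≤ r ≤ 5, 0 ≤ θ ≤ π/2 in polar coordinates, where x = r cos(θ), y = r sin(θ), and dA = r dr dθ.

Under the substitution, the integrand becomes r^2 + 2, so

    ∬_D (x^2 + y^2 + 2) dA = ∫_{0}^{π/2} ∫_{0}^{5} (r^2 + 2) · r dr dθ.

Inner integral (in r): ∫_{0}^{5} (r^2 + 2) · r dr = 725/4.

Outer integral (in θ): ∫_{0}^{π/2} (725/4) dθ = 725π/8.

Therefore ∬_D (x^2 + y^2 + 2) dA = 725π/8.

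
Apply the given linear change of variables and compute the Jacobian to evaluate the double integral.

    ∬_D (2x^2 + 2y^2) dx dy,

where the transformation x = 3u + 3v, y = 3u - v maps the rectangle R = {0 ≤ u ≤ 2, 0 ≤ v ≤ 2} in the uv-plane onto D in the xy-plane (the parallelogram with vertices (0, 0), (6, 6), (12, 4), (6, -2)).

Compute the Jacobian determinant of (x, y) with respect to (u, v):

    ∂(x,y)/∂(u,v) = | 3  3 | = (3)(-1) - (3)(3) = -12.
                   | 3  -1 |

Its absolute value is |J| = 12 (the area scaling factor).

Substituting x = 3u + 3v, y = 3u - v into the integrand,

    2x^2 + 2y^2 → 36u^2 + 24u v + 20v^2,

so the integral becomes

    ∬_R (36u^2 + 24u v + 20v^2) · |J| du dv = ∫_0^2 ∫_0^2 (432u^2 + 288u v + 240v^2) dv du.

Inner (v): 864u^2 + 576u + 640.
Outer (u): 4736.

Therefore ∬_D (2x^2 + 2y^2) dx dy = 4736.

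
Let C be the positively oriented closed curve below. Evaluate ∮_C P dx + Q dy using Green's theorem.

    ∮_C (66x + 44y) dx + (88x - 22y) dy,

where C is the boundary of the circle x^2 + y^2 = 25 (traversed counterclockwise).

Green's theorem converts the closed line integral into a double integral over the enclosed region D:

    ∮_C P dx + Q dy = ∬_D (∂Q/∂x - ∂P/∂y) dA.

Here P = 66x + 44y, Q = 88x - 22y, so

    ∂Q/∂x = 88,    ∂P/∂y = 44,
    ∂Q/∂x - ∂P/∂y = 44.

D is the region x^2 + y^2 ≤ 25. Evaluating the double integral:

In polar coordinates (x = r cos θ, y = r sin θ, dA = r dr dθ) the integrand becomes 44, so

    ∬_D (44) dA = ∫_0^{2π} ∫_0^{5} (44) · r dr dθ.

Inner (r from 0 to 5): 550.
Outer (θ from 0 to 2π): 1100π.

Therefore ∮_C P dx + Q dy = 1100π.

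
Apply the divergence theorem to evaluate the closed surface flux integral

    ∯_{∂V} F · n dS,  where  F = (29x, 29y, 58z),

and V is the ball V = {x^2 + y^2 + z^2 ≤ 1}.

By the divergence theorem,

    ∯_{∂V} F · n dS = ∭_V (∇ · F) dV.

Compute the divergence:
    ∇ · F = ∂F_x/∂x + ∂F_y/∂y + ∂F_z/∂z = 29 + 29 + 58 = 116.

In spherical coordinates, x = ρ sin(φ) cos(θ), y = ρ sin(φ) sin(θ), z = ρ cos(φ), dV = ρ^2 sin(φ) dρ dφ dθ, with 0 ≤ ρ ≤ 1, 0 ≤ φ ≤ π, 0 ≤ θ ≤ 2π.

The integrand, after substitution and multiplying by the volume element, becomes (116) · ρ^2 sin(φ), so

    ∭_V (∇·F) dV = ∫_0^{2π} ∫_0^{π} ∫_0^{1} (116) · ρ^2 sin(φ) dρ dφ dθ.

Inner (ρ from 0 to 1): 116sin(φ)/3.
Middle (φ from 0 to π): 232/3.
Outer (θ from 0 to 2π): 464π/3.

Therefore ∯_{∂V} F · n dS = 464π/3.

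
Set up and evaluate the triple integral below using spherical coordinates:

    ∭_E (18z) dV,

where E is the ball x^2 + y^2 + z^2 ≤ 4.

In spherical coordinates, x = ρ sin(φ) cos(θ), y = ρ sin(φ) sin(θ), z = ρ cos(φ), and dV = ρ^2 sin(φ) dρ dφ dθ.

The integrand becomes 18ρ cos(φ), so

    ∭_E (18z) dV = ∫_{0}^{2π} ∫_{0}^{π} ∫_{0}^{2} (18ρ cos(φ)) · ρ^2 sin(φ) dρ dφ dθ.

Inner (ρ): 36sin(2φ).
Middle (φ): 0.
Outer (θ): 0.

Therefore the triple integral equals 0.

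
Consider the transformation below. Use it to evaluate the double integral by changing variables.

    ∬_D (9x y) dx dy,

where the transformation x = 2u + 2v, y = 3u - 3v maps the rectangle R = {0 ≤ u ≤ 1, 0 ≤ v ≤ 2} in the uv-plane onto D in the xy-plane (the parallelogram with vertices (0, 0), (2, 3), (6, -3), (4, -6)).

Compute the Jacobian determinant of (x, y) with respect to (u, v):

    ∂(x,y)/∂(u,v) = | 2  2 | = (2)(-3) - (2)(3) = -12.
                   | 3  -3 |

Its absolute value is |J| = 12 (the area scaling factor).

Substituting x = 2u + 2v, y = 3u - 3v into the integrand,

    9x y → 54u^2 - 54v^2,

so the integral becomes

    ∬_R (54u^2 - 54v^2) · |J| du dv = ∫_0^1 ∫_0^2 (648u^2 - 648v^2) dv du.

Inner (v): 1296u^2 - 1728.
Outer (u): -1296.

Therefore ∬_D (9x y) dx dy = -1296.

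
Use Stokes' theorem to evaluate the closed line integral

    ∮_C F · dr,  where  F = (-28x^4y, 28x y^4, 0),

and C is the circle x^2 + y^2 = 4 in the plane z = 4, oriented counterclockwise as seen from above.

Let S be the flat disk x^2 + y^2 ≤ 4 in the plane z = 4, with upward unit normal n̂ = ẑ. By Stokes' theorem,

    ∮_C F · dr = ∬_S (∇ × F) · n̂ dS = ∬_D (curl F)_z dA,

where D is the disk x^2 + y^2 ≤ 4.

Compute the curl of F = (-28x^4y, 28x y^4, 0):
    (∇ × F)_x = ∂F_z/∂y - ∂F_y/∂z = 0,
    (∇ × F)_y = ∂F_x/∂z - ∂F_z/∂x = 0,
    (∇ × F)_z = ∂F_y/∂x - ∂F_x/∂y = 28x^4 + 28y^4.

On z = 4, (curl F)_z = 28x^4 + 28y^4.

Convert to polar (x = r cos θ, y = r sin θ, dA = r dr dθ); the integrand becomes 28r^4(sin(θ)^4 + cos(θ)^4), so

    ∬_D (curl F)_z dA = ∫_0^{2π} ∫_0^{2} (28r^4(sin(θ)^4 + cos(θ)^4)) · r dr dθ.

Inner (r from 0 to 2): 896sin(θ)^4/3 + 896cos(θ)^4/3.
Outer (θ from 0 to 2π): 448π.

Therefore ∮_C F · dr = 448π.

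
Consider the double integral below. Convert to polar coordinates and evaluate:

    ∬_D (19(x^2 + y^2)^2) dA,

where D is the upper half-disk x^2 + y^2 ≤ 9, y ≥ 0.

The region D is 0 ≤ r ≤ 3, 0 ≤ θ ≤ π in polar coordinates, where x = r cos(θ), y = r sin(θ), and dA = r dr dθ.

Under the substitution, the integrand becomes 19r^4, so

    ∬_D (19(x^2 + y^2)^2) dA = ∫_{0}^{π} ∫_{0}^{3} (19r^4) · r dr dθ.

Inner integral (in r): ∫_{0}^{3} (19r^4) · r dr = 4617/2.

Outer integral (in θ): ∫_{0}^{π} (4617/2) dθ = 4617π/2.

Therefore ∬_D (19(x^2 + y^2)^2) dA = 4617π/2.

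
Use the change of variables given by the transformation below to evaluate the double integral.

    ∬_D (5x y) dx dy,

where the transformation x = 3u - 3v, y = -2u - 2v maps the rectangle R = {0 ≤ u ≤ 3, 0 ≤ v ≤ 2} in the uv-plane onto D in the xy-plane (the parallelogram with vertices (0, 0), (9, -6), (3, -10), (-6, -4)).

Compute the Jacobian determinant of (x, y) with respect to (u, v):

    ∂(x,y)/∂(u,v) = | 3  -3 | = (3)(-2) - (-3)(-2) = -12.
                   | -2  -2 |

Its absolute value is |J| = 12 (the area scaling factor).

Substituting x = 3u - 3v, y = -2u - 2v into the integrand,

    5x y → -30u^2 + 30v^2,

so the integral becomes

    ∬_R (-30u^2 + 30v^2) · |J| du dv = ∫_0^3 ∫_0^2 (-360u^2 + 360v^2) dv du.

Inner (v): 960 - 720u^2.
Outer (u): -3600.

Therefore ∬_D (5x y) dx dy = -3600.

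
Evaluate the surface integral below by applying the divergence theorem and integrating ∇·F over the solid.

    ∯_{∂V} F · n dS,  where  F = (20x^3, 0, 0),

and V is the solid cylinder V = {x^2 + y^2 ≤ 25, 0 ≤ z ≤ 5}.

By the divergence theorem,

    ∯_{∂V} F · n dS = ∭_V (∇ · F) dV.

Compute the divergence:
    ∇ · F = ∂F_x/∂x + ∂F_y/∂y + ∂F_z/∂z = 60x^2 + 0 + 0 = 60x^2.

In cylindrical coordinates, x = r cos(θ), y = r sin(θ), z = z, dV = r dr dθ dz, with 0 ≤ r ≤ 5, 0 ≤ θ ≤ 2π, 0 ≤ z ≤ 5.

The integrand, after substitution and multiplying by the volume element, becomes (60r^2cos(θ)^2) · r, so

    ∭_V (∇·F) dV = ∫_0^{2π} ∫_0^{5} ∫_0^{5} (60r^2cos(θ)^2) · r dz dr dθ.

Inner (z from 0 to 5): 300r^3cos(θ)^2.
Middle (r from 0 to 5): 46875cos(θ)^2.
Outer (θ from 0 to 2π): 46875π.

Therefore ∯_{∂V} F · n dS = 46875π.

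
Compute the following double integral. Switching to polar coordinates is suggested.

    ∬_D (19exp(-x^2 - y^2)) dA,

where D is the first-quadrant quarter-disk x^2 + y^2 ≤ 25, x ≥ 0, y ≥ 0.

The region D is 0 ≤ r ≤ 5, 0 ≤ θ ≤ π/2 in polar coordinates, where x = r cos(θ), y = r sin(θ), and dA = r dr dθ.

Under the substitution, the integrand becomes 19exp(-r^2), so

    ∬_D (19exp(-x^2 - y^2)) dA = ∫_{0}^{π/2} ∫_{0}^{5} (19exp(-r^2)) · r dr dθ.

Inner integral (in r): ∫_{0}^{5} (19exp(-r^2)) · r dr = 19/2 - 19exp(-25)/2.

Outer integral (in θ): ∫_{0}^{π/2} (19/2 - 19exp(-25)/2) dθ = -19π (1 - exp(25))exp(-25)/4.

Therefore ∬_D (19exp(-x^2 - y^2)) dA = -19π (1 - exp(25))exp(-25)/4.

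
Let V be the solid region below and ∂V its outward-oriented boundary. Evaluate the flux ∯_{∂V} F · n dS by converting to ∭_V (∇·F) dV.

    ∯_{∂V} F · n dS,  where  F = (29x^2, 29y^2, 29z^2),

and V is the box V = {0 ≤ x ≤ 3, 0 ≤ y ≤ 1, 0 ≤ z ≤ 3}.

By the divergence theorem,

    ∯_{∂V} F · n dS = ∭_V (∇ · F) dV.

Compute the divergence:
    ∇ · F = ∂F_x/∂x + ∂F_y/∂y + ∂F_z/∂z = 58x + 58y + 58z.

V is a rectangular box, so dV = dx dy dz with 0 ≤ x ≤ 3, 0 ≤ y ≤ 1, 0 ≤ z ≤ 3.

Integrate (58x + 58y + 58z) over V as an iterated integral:

    ∭_V (∇·F) dV = ∫_0^{3} ∫_0^{1} ∫_0^{3} (58x + 58y + 58z) dz dy dx.

Inner (z from 0 to 3): 174x + 174y + 261.
Middle (y from 0 to 1): 174x + 348.
Outer (x from 0 to 3): 1827.

Therefore ∯_{∂V} F · n dS = 1827.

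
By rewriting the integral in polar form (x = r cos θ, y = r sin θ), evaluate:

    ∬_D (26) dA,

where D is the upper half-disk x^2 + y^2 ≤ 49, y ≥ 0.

The region D is 0 ≤ r ≤ 7, 0 ≤ θ ≤ π in polar coordinates, where x = r cos(θ), y = r sin(θ), and dA = r dr dθ.

Under the substitution, the integrand becomes 26, so

    ∬_D (26) dA = ∫_{0}^{π} ∫_{0}^{7} (26) · r dr dθ.

Inner integral (in r): ∫_{0}^{7} (26) · r dr = 637.

Outer integral (in θ): ∫_{0}^{π} (637) dθ = 637π.

Therefore ∬_D (26) dA = 637π.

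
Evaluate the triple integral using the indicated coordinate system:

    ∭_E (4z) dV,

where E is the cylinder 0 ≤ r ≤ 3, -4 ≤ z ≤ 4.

In cylindrical coordinates, x = r cos(θ), y = r sin(θ), z = z, and dV = r dr dθ dz.

The integrand becomes 4z, so

    ∭_E (4z) dV = ∫_{0}^{2π} ∫_{0}^{3} ∫_{-4}^{4} (4z) · r dz dr dθ.

Inner (z): 0.
Middle (r from 0 to 3): 0.
Outer (θ): 0.

Therefore the triple integral equals 0.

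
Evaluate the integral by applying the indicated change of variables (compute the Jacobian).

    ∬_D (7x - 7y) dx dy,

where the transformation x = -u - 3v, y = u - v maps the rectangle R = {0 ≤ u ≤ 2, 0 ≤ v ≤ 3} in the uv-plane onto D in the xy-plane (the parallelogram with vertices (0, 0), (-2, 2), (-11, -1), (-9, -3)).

Compute the Jacobian determinant of (x, y) with respect to (u, v):

    ∂(x,y)/∂(u,v) = | -1  -3 | = (-1)(-1) - (-3)(1) = 4.
                   | 1  -1 |

Its absolute value is |J| = 4 (the area scaling factor).

Substituting x = -u - 3v, y = u - v into the integrand,

    7x - 7y → -14u - 14v,

so the integral becomes

    ∬_R (-14u - 14v) · |J| du dv = ∫_0^2 ∫_0^3 (-56u - 56v) dv du.

Inner (v): -168u - 252.
Outer (u): -840.

Therefore ∬_D (7x - 7y) dx dy = -840.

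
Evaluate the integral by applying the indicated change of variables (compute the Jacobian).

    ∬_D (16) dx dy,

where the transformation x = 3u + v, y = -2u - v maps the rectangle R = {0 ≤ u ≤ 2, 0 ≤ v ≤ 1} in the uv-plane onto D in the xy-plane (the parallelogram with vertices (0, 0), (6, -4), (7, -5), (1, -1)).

Compute the Jacobian determinant of (x, y) with respect to (u, v):

    ∂(x,y)/∂(u,v) = | 3  1 | = (3)(-1) - (1)(-2) = -1.
                   | -2  -1 |

Its absolute value is |J| = 1 (the area scaling factor).

Substituting x = 3u + v, y = -2u - v into the integrand,

    16 → 16,

so the integral becomes

    ∬_R (16) · |J| du dv = ∫_0^2 ∫_0^1 (16) dv du.

Inner (v): 16.
Outer (u): 32.

Therefore ∬_D (16) dx dy = 32.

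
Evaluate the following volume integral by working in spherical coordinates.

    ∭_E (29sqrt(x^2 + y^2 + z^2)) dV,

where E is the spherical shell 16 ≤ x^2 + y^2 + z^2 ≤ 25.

In spherical coordinates, x = ρ sin(φ) cos(θ), y = ρ sin(φ) sin(θ), z = ρ cos(φ), and dV = ρ^2 sin(φ) dρ dφ dθ.

The integrand becomes 29ρ, so

    ∭_E (29sqrt(x^2 + y^2 + z^2)) dV = ∫_{0}^{2π} ∫_{0}^{π} ∫_{4}^{5} (29ρ) · ρ^2 sin(φ) dρ dφ dθ.

Inner (ρ): 10701sin(φ)/4.
Middle (φ): 10701/2.
Outer (θ): 10701π.

Therefore the triple integral equals 10701π.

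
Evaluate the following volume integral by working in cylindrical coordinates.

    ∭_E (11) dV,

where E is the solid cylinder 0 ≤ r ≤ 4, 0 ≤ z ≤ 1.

In cylindrical coordinates, x = r cos(θ), y = r sin(θ), z = z, and dV = r dr dθ dz.

The integrand becomes 11, so

    ∭_E (11) dV = ∫_{0}^{2π} ∫_{0}^{4} ∫_{0}^{1} (11) · r dz dr dθ.

Inner (z): 11r.
Middle (r from 0 to 4): 88.
Outer (θ): 176π.

Therefore the triple integral equals 176π.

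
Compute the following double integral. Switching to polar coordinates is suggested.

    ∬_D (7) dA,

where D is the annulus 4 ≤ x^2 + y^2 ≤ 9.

The region D is 2 ≤ r ≤ 3, 0 ≤ θ ≤ 2π in polar coordinates, where x = r cos(θ), y = r sin(θ), and dA = r dr dθ.

Under the substitution, the integrand becomes 7, so

    ∬_D (7) dA = ∫_{0}^{2π} ∫_{2}^{3} (7) · r dr dθ.

Inner integral (in r): ∫_{2}^{3} (7) · r dr = 35/2.

Outer integral (in θ): ∫_{0}^{2π} (35/2) dθ = 35π.

Therefore ∬_D (7) dA = 35π.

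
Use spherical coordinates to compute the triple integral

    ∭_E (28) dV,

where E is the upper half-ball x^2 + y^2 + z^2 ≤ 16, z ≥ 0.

In spherical coordinates, x = ρ sin(φ) cos(θ), y = ρ sin(φ) sin(θ), z = ρ cos(φ), and dV = ρ^2 sin(φ) dρ dφ dθ.

The integrand becomes 28, so

    ∭_E (28) dV = ∫_{0}^{2π} ∫_{0}^{π/2} ∫_{0}^{4} (28) · ρ^2 sin(φ) dρ dφ dθ.

Inner (ρ): 1792sin(φ)/3.
Middle (φ): 1792/3.
Outer (θ): 3584π/3.

Therefore the triple integral equals 3584π/3.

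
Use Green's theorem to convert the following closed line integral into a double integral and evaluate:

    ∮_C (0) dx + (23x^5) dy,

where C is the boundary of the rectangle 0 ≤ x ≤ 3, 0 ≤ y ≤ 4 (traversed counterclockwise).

Green's theorem converts the closed line integral into a double integral over the enclosed region D:

    ∮_C P dx + Q dy = ∬_D (∂Q/∂x - ∂P/∂y) dA.

Here P = 0, Q = 23x^5, so

    ∂Q/∂x = 115x^4,    ∂P/∂y = 0,
    ∂Q/∂x - ∂P/∂y = 115x^4.

D is the region 0 ≤ x ≤ 3, 0 ≤ y ≤ 4. Evaluating the double integral:

    ∬_D (115x^4) dA = ∫_0^{3} ∫_0^{4} (115x^4) dy dx.

Inner (y from 0 to 4): 460x^4.
Outer (x from 0 to 3): 22356.

Therefore ∮_C P dx + Q dy = 22356.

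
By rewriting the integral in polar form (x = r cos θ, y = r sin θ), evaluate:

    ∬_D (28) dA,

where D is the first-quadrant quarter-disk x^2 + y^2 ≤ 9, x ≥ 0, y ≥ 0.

The region D is 0 ≤ r ≤ 3, 0 ≤ θ ≤ π/2 in polar coordinates, where x = r cos(θ), y = r sin(θ), and dA = r dr dθ.

Under the substitution, the integrand becomes 28, so

    ∬_D (28) dA = ∫_{0}^{π/2} ∫_{0}^{3} (28) · r dr dθ.

Inner integral (in r): ∫_{0}^{3} (28) · r dr = 126.

Outer integral (in θ): ∫_{0}^{π/2} (126) dθ = 63π.

Therefore ∬_D (28) dA = 63π.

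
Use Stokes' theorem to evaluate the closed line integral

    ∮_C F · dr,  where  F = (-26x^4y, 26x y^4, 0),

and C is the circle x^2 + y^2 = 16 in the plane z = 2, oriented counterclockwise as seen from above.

Let S be the flat disk x^2 + y^2 ≤ 16 in the plane z = 2, with upward unit normal n̂ = ẑ. By Stokes' theorem,

    ∮_C F · dr = ∬_S (∇ × F) · n̂ dS = ∬_D (curl F)_z dA,

where D is the disk x^2 + y^2 ≤ 16.

Compute the curl of F = (-26x^4y, 26x y^4, 0):
    (∇ × F)_x = ∂F_z/∂y - ∂F_y/∂z = 0,
    (∇ × F)_y = ∂F_x/∂z - ∂F_z/∂x = 0,
    (∇ × F)_z = ∂F_y/∂x - ∂F_x/∂y = 26x^4 + 26y^4.

On z = 2, (curl F)_z = 26x^4 + 26y^4.

Convert to polar (x = r cos θ, y = r sin θ, dA = r dr dθ); the integrand becomes 26r^4(sin(θ)^4 + cos(θ)^4), so

    ∬_D (curl F)_z dA = ∫_0^{2π} ∫_0^{4} (26r^4(sin(θ)^4 + cos(θ)^4)) · r dr dθ.

Inner (r from 0 to 4): 53248sin(θ)^4/3 + 53248cos(θ)^4/3.
Outer (θ from 0 to 2π): 26624π.

Therefore ∮_C F · dr = 26624π.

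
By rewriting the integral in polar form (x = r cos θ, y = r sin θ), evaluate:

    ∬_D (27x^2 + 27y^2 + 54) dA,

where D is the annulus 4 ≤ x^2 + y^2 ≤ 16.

The region D is 2 ≤ r ≤ 4, 0 ≤ θ ≤ 2π in polar coordinates, where x = r cos(θ), y = r sin(θ), and dA = r dr dθ.

Under the substitution, the integrand becomes 27r^2 + 54, so

    ∬_D (27x^2 + 27y^2 + 54) dA = ∫_{0}^{2π} ∫_{2}^{4} (27r^2 + 54) · r dr dθ.

Inner integral (in r): ∫_{2}^{4} (27r^2 + 54) · r dr = 1944.

Outer integral (in θ): ∫_{0}^{2π} (1944) dθ = 3888π.

Therefore ∬_D (27x^2 + 27y^2 + 54) dA = 3888π.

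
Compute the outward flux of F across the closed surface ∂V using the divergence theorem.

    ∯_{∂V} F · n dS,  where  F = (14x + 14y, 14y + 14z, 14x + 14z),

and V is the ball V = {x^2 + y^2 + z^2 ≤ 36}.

By the divergence theorem,

    ∯_{∂V} F · n dS = ∭_V (∇ · F) dV.

Compute the divergence:
    ∇ · F = ∂F_x/∂x + ∂F_y/∂y + ∂F_z/∂z = 14 + 14 + 14 = 42.

In spherical coordinates, x = ρ sin(φ) cos(θ), y = ρ sin(φ) sin(θ), z = ρ cos(φ), dV = ρ^2 sin(φ) dρ dφ dθ, with 0 ≤ ρ ≤ 6, 0 ≤ φ ≤ π, 0 ≤ θ ≤ 2π.

The integrand, after substitution and multiplying by the volume element, becomes (42) · ρ^2 sin(φ), so

    ∭_V (∇·F) dV = ∫_0^{2π} ∫_0^{π} ∫_0^{6} (42) · ρ^2 sin(φ) dρ dφ dθ.

Inner (ρ from 0 to 6): 3024sin(φ).
Middle (φ from 0 to π): 6048.
Outer (θ from 0 to 2π): 12096π.

Therefore ∯_{∂V} F · n dS = 12096π.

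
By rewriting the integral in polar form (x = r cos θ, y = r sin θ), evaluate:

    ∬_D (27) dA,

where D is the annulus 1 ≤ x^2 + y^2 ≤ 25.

The region D is 1 ≤ r ≤ 5, 0 ≤ θ ≤ 2π in polar coordinates, where x = r cos(θ), y = r sin(θ), and dA = r dr dθ.

Under the substitution, the integrand becomes 27, so

    ∬_D (27) dA = ∫_{0}^{2π} ∫_{1}^{5} (27) · r dr dθ.

Inner integral (in r): ∫_{1}^{5} (27) · r dr = 324.

Outer integral (in θ): ∫_{0}^{2π} (324) dθ = 648π.

Therefore ∬_D (27) dA = 648π.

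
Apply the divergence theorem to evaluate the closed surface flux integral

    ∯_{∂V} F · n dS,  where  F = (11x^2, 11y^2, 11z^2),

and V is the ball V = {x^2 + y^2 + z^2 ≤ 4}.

By the divergence theorem,

    ∯_{∂V} F · n dS = ∭_V (∇ · F) dV.

Compute the divergence:
    ∇ · F = ∂F_x/∂x + ∂F_y/∂y + ∂F_z/∂z = 22x + 22y + 22z.

In spherical coordinates, x = ρ sin(φ) cos(θ), y = ρ sin(φ) sin(θ), z = ρ cos(φ), dV = ρ^2 sin(φ) dρ dφ dθ, with 0 ≤ ρ ≤ 2, 0 ≤ φ ≤ π, 0 ≤ θ ≤ 2π.

The integrand, after substitution and multiplying by the volume element, becomes (22ρ (sqrt(2)sin(φ)sin(θ + π/4) + cos(φ))) · ρ^2 sin(φ), so

    ∭_V (∇·F) dV = ∫_0^{2π} ∫_0^{π} ∫_0^{2} (22ρ (sqrt(2)sin(φ)sin(θ + π/4) + cos(φ))) · ρ^2 sin(φ) dρ dφ dθ.

Inner (ρ from 0 to 2): 88(sqrt(2)sin(φ)sin(θ + π/4) + cos(φ))sin(φ).
Middle (φ from 0 to π): 44sqrt(2)π sin(θ + π/4).
Outer (θ from 0 to 2π): 0.

Therefore ∯_{∂V} F · n dS = 0.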